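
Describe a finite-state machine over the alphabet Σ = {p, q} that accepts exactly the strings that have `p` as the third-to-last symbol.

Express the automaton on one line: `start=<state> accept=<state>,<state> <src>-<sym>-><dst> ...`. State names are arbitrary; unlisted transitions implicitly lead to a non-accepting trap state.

A DFA must remember the last 3 symbols (since which symbol is third-to-last isn't known until the input ends). Use one state per possible window of the last ≤3 symbols; accept from those whose window starts with `p`.
15 states suffice.
          p    q  
>  S0     S1   S2 
   S1     S3   S4 
   S2     S5   S6 
   S3     S7   S8 
   S4     S9  S10 
   S5    S11  S12 
   S6    S13  S14 
 * S7     S7   S8 
 * S8     S9  S10 
 * S9    S11  S12 
 * S10   S13  S14 
   S11    S7   S8 
   S12    S9  S10 
   S13   S11  S12 
   S14   S13  S14 
(> = start, * = accepting)

start=S0 accept=S7,S8,S9,S10 S0-p->S1 S0-q->S2 S1-p->S3 S1-q->S4 S2-p->S5 S2-q->S6 S3-p->S7 S3-q->S8 S4-p->S9 S4-q->S10 S5-p->S11 S5-q->S12 S6-p->S13 S6-q->S14 S7-p->S7 S7-q->S8 S8-p->S9 S8-q->S10 S9-p->S11 S9-q->S12 S10-p->S13 S10-q->S14 S11-p->S7 S11-q->S8 S12-p->S9 S12-q->S10 S13-p->S11 S13-q->S12 S14-p->S13 S14-q->S14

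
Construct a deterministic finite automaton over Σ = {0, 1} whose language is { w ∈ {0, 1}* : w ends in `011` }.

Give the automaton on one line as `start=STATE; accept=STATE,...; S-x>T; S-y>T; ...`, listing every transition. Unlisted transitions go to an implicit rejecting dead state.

Remember how much of `011` the current input suffix matches. State A means no match yet; B means the last symbol is `0`; C means the last 2 symbols are `01`; D means the last 3 symbols are `011`. Only D accepts. On a mismatch, fall back to the longest proper suffix that is still a prefix of `011`.
With 4 states:
       0  1 
>  A   B  A 
   B   B  C 
   C   B  D 
 * D   B  A 
(> = start, * = accepting)

start=A; accept=D; A-0>B; A-1>A; B-0>B; B-1>C; C-0>B; C-1>D; D-0>B; D-1>A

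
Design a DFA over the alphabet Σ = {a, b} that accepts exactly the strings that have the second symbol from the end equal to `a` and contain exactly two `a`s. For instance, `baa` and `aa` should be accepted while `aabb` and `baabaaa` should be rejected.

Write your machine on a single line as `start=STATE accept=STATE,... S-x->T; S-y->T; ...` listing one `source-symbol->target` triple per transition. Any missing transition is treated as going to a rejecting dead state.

start=q0; accept=q2,q5; q0-a->q1; q0-b->q0; q1-a->q2; q1-b->q3; q2-a->q4; q2-b->q5; q3-a->q6; q3-b->q3; q4-a->q4; q4-b->q4; q5-a->q4; q5-b->q4; q6-a->q4; q6-b->q5

Run two small machines in parallel and take their product. The first has 7 states tracking the last 2 symbols read; the second has 4 states tracking the count of `a`s, saturating at 3. A product state is a pair (one from each), accepting exactly when both do. After merging equivalent states the machine shrinks.
A 7-state machine:
        a   b  
>  q0   q1  q0 
   q1   q2  q3 
 * q2   q4  q5 
   q3   q6  q3 
   q4   q4  q4 
 * q5   q4  q4 
   q6   q4  q5 
(> = start, * = accepting)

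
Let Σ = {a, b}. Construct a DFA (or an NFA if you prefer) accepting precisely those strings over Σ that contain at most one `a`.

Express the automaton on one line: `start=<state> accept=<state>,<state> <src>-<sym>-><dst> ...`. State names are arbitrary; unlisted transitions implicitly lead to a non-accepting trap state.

start=q0 accept=q0,q1 q0-a->q1 q0-b->q0 q1-a->q2 q1-b->q1 q2-a->q2 q2-b->q2

Only the number of `a`s matters, and only up to 2. Make a chain q0 → q1 → q2 advanced by each `a` (with q2 absorbing); every other symbol self-loops. The accepting set is {q0, q1}.
With 3 states:
        a   b  
>* q0   q1  q0 
 * q1   q2  q1 
   q2   q2  q2 
(> = start, * = accepting)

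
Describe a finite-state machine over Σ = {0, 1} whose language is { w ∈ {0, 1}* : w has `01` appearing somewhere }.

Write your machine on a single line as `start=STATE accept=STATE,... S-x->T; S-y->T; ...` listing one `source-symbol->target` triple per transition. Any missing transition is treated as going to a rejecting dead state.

start=q0; accept=q2; q0-0->q1; q0-1->q0; q1-0->q1; q1-1->q2; q2-0->q2; q2-1->q2

States q0..q1 record the length of the longest prefix of `01` that matches the current input suffix. Reaching q2 means `01` has been seen, and we stay there forever. Accept from q2.
3 states suffice.
        0   1  
>  q0   q1  q0 
   q1   q1  q2 
 * q2   q2  q2 
(> = start, * = accepting)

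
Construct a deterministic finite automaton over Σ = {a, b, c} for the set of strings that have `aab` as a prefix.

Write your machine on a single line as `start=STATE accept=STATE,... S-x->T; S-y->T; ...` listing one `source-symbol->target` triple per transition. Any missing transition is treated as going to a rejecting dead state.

Walk along `aab` while the input agrees: from q0 take `a` to q1, and so on. Any deviation drops to the rejecting sink q4. Once q3 is reached the prefix is confirmed and every continuation is accepted.
        a   b   c  
>  q0   q1  q4  q4 
   q1   q2  q4  q4 
   q2   q4  q3  q4 
 * q3   q3  q3  q3 
   q4   q4  q4  q4 
(> = start, * = accepting)

start=q0; accept=q3; q0-a->q1; q0-b->q4; q0-c->q4; q1-a->q2; q1-b->q4; q1-c->q4; q2-a->q4; q2-b->q3; q2-c->q4; q3-a->q3; q3-b->q3; q3-c->q3; q4-a->q4; q4-b->q4; q4-c->q4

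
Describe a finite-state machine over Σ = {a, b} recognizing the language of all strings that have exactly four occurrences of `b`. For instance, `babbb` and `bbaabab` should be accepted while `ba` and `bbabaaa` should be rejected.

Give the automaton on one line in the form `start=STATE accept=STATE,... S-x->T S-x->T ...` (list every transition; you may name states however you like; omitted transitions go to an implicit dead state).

start=S0 accept=S4 S0-a->S0 S0-b->S1 S1-a->S1 S1-b->S2 S2-a->S2 S2-b->S3 S3-a->S3 S3-b->S4 S4-a->S4 S4-b->S5 S5-a->S5 S5-b->S5

Only the number of `b`s matters, and only up to 5. Make a chain S0 → S1 → S2 → S3 → S4 → S5 advanced by each `b` (with S5 absorbing); every other symbol self-loops. The accepting set is {S4}.
A 6-state machine:
        a   b  
>  S0   S0  S1 
   S1   S1  S2 
   S2   S2  S3 
   S3   S3  S4 
 * S4   S4  S5 
   S5   S5  S5 
(> = start, * = accepting)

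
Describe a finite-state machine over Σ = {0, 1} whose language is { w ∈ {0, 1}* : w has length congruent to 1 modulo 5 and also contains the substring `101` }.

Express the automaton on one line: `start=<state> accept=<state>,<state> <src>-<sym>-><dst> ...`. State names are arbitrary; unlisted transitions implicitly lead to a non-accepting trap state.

Handle the two conditions separately and then intersect. The first has 5 states tracking the input length modulo 5; the second has 4 states tracking whether and how much of `101` has been seen. A product state is a pair (one from each), accepting exactly when both do.
With 20 states:
       0  1 
>  A   B  C 
   B   D  E 
   C   F  E 
   D   G  H 
   E   I  H 
   F   G  J 
   G   K  L 
   H   M  L 
   I   K  N 
   J   N  N 
   K   A  O 
   L   P  O 
   M   A  Q 
   N   Q  Q 
   O   R  C 
   P   B  S 
   Q   S  S 
   R   D  T 
 * S   T  T 
   T   J  J 
(> = start, * = accepting)

start=A accept=S A-0->B A-1->C B-0->D B-1->E C-0->F C-1->E D-0->G D-1->H E-0->I E-1->H F-0->G F-1->J G-0->K G-1->L H-0->M H-1->L I-0->K I-1->N J-0->N J-1->N K-0->A K-1->O L-0->P L-1->O M-0->A M-1->Q N-0->Q N-1->Q O-0->R O-1->C P-0->B P-1->S Q-0->S Q-1->S R-0->D R-1->T S-0->T S-1->T T-0->J T-1->J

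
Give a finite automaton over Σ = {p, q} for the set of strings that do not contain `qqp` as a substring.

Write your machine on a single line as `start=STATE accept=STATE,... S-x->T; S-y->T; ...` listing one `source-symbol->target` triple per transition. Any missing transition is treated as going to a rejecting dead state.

This is the complement of 'contains `qqp`'. Use the same substring-matching states — S0 through S3 holding how much of `qqp` has just been matched — but flip the accepting set: everything except the trap S3 accepts.
4 states suffice.
        p   q  
>* S0   S0  S1 
 * S1   S0  S2 
 * S2   S3  S2 
   S3   S3  S3 
(> = start, * = accepting)

start=S0; accept=S0,S1,S2; S0-p->S0; S0-q->S1; S1-p->S0; S1-q->S2; S2-p->S3; S2-q->S2; S3-p->S3; S3-q->S3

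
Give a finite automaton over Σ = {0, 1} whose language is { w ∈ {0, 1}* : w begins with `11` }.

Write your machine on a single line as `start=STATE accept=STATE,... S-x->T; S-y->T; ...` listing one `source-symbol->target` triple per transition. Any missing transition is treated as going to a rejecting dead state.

Walk along `11` while the input agrees: from q0 take `1` to q1, and so on. Any deviation drops to the rejecting sink q3. Once q2 is reached the prefix is confirmed and every continuation is accepted.
With 4 states:
        0   1  
>  q0   q3  q1 
   q1   q3  q2 
 * q2   q2  q2 
   q3   q3  q3 
(> = start, * = accepting)

start=q0; accept=q2; q0-0->q3; q0-1->q1; q1-0->q3; q1-1->q2; q2-0->q2; q2-1->q2; q3-0->q3; q3-1->q3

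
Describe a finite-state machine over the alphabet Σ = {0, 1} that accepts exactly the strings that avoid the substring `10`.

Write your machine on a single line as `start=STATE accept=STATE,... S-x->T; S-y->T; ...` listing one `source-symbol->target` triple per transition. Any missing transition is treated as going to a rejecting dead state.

This is the complement of 'contains `10`'. Use the same substring-matching states — A through C holding how much of `10` has just been matched — but flip the accepting set: everything except the trap C accepts.
With 3 states:
       0  1 
>* A   A  B 
 * B   C  B 
   C   C  C 
(> = start, * = accepting)

start=A; accept=A,B; A-0->A; A-1->B; B-0->C; B-1->B; C-0->C; C-1->C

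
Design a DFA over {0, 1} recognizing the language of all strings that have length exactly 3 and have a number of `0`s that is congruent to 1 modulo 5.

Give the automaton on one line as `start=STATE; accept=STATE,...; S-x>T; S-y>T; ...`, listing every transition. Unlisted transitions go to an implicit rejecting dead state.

Run two small machines in parallel and take their product. One (5 states) tracks the input length, saturating at 4; the other (5 states) tracks the count of `0`s modulo 5. Each combined state is a pair, one component from each; accept when both components accept.
          0    1  
>  q0     q1   q2 
   q1     q3   q4 
   q2     q4   q5 
   q3     q6   q7 
   q4     q7   q8 
   q5     q8   q9 
   q6    q10  q11 
   q7    q11  q12 
 * q8    q12  q13 
   q9    q13  q14 
   q10   q14  q10 
   q11   q10  q11 
   q12   q11  q12 
   q13   q12  q13 
   q14   q13  q14 
(> = start, * = accepting)

start=q0; accept=q8; q0-0>q1; q0-1>q2; q1-0>q3; q1-1>q4; q2-0>q4; q2-1>q5; q3-0>q6; q3-1>q7; q4-0>q7; q4-1>q8; q5-0>q8; q5-1>q9; q6-0>q10; q6-1>q11; q7-0>q11; q7-1>q12; q8-0>q12; q8-1>q13; q9-0>q13; q9-1>q14; q10-0>q14; q10-1>q10; q11-0>q10; q11-1>q11; q12-0>q11; q12-1>q12; q13-0>q12; q13-1>q13; q14-0>q13; q14-1>q14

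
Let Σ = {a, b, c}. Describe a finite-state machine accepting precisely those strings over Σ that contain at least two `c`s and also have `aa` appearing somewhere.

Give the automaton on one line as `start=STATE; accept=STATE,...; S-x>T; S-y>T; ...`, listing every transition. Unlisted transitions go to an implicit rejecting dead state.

Run two small machines in parallel and take their product. The first has 4 states tracking the count of `c`s, saturating at 3; the second has 3 states tracking whether and how much of `aa` has been seen. A product state is a pair (one from each), accepting exactly when both do. After merging equivalent states the machine shrinks.
        a   b   c  
>  q0   q1  q0  q2 
   q1   q3  q0  q2 
   q2   q4  q2  q5 
   q3   q3  q3  q6 
   q4   q6  q2  q5 
   q5   q7  q5  q5 
   q6   q6  q6  q8 
   q7   q8  q5  q5 
 * q8   q8  q8  q8 
(> = start, * = accepting)

start=q0; accept=q8; q0-a>q1; q0-b>q0; q0-c>q2; q1-a>q3; q1-b>q0; q1-c>q2; q2-a>q4; q2-b>q2; q2-c>q5; q3-a>q3; q3-b>q3; q3-c>q6; q4-a>q6; q4-b>q2; q4-c>q5; q5-a>q7; q5-b>q5; q5-c>q5; q6-a>q6; q6-b>q6; q6-c>q8; q7-a>q8; q7-b>q5; q7-c>q5; q8-a>q8; q8-b>q8; q8-c>q8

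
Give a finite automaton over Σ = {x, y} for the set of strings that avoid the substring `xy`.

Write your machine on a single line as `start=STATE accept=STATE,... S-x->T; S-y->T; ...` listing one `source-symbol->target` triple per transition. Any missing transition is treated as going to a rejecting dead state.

Track partial matches of the forbidden pattern `xy`. State s2 is a dead state reached once `xy` has occurred; every other state accepts. s0 means no part of `xy` is currently matched.
A 3-state machine:
        x   y  
>* s0   s1  s0 
 * s1   s1  s2 
   s2   s2  s2 
(> = start, * = accepting)

start=s0; accept=s0,s1; s0-x->s1; s0-y->s0; s1-x->s1; s1-y->s2; s2-x->s2; s2-y->s2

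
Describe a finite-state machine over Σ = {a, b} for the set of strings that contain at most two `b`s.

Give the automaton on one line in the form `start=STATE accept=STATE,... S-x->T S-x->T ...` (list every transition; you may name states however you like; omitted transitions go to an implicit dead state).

start=q0 accept=q0,q1,q2 q0-a->q0 q0-b->q1 q1-a->q1 q1-b->q2 q2-a->q2 q2-b->q3 q3-a->q3 q3-b->q3

Only the number of `b`s matters, and only up to 3. Make a chain q0 → q1 → q2 → q3 advanced by each `b` (with q3 absorbing); every other symbol self-loops. The accepting set is {q0, q1, q2}.
        a   b  
>* q0   q0  q1 
 * q1   q1  q2 
 * q2   q2  q3 
   q3   q3  q3 
(> = start, * = accepting)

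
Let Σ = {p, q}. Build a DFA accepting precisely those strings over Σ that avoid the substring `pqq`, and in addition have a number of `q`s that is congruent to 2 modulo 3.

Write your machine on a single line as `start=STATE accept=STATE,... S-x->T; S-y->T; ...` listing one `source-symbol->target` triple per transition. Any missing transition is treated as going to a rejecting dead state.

Handle the two conditions separately and then intersect. One (4 states) tracks partial matches of the forbidden pattern `pqq`; the other (3 states) tracks the count of `q`s modulo 3. Each combined state is a pair, one component from each; accept when both components accept. Minimizing collapses redundant product states.
With 10 states:
        p   q  
>  s0   s1  s2 
   s1   s1  s3 
   s2   s4  s5 
   s3   s4  s6 
   s4   s4  s7 
 * s5   s8  s0 
   s6   s6  s6 
 * s7   s8  s6 
 * s8   s8  s9 
   s9   s1  s6 
(> = start, * = accepting)

start=s0; accept=s5,s7,s8; s0-p->s1; s0-q->s2; s1-p->s1; s1-q->s3; s2-p->s4; s2-q->s5; s3-p->s4; s3-q->s6; s4-p->s4; s4-q->s7; s5-p->s8; s5-q->s0; s6-p->s6; s6-q->s6; s7-p->s8; s7-q->s6; s8-p->s8; s8-q->s9; s9-p->s1; s9-q->s6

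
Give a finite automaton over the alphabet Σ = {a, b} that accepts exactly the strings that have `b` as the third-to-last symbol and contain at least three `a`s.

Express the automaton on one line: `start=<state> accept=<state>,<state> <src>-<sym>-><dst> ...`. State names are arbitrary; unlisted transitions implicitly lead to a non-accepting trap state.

Build one automaton per condition and run them in lockstep. The first has 15 states tracking the last 3 symbols read; the second has 5 states tracking the count of `a`s, saturating at 4. A product state is a pair (one from each), accepting exactly when both do. Minimizing collapses redundant product states.
15 states suffice.
          a    b  
>  S0     S1   S0 
   S1     S2   S3 
   S2     S4   S5 
   S3     S6   S3 
   S4     S4   S7 
   S5     S8   S9 
   S6    S10   S5 
   S7     S8  S11 
   S8    S10  S12 
   S9    S13   S9 
 * S10    S4   S7 
   S11   S13  S14 
 * S12    S8  S11 
 * S13   S10  S12 
 * S14   S13  S14 
(> = start, * = accepting)

start=S0 accept=S10,S12,S13,S14 S0-a->S1 S0-b->S0 S1-a->S2 S1-b->S3 S2-a->S4 S2-b->S5 S3-a->S6 S3-b->S3 S4-a->S4 S4-b->S7 S5-a->S8 S5-b->S9 S6-a->S10 S6-b->S5 S7-a->S8 S7-b->S11 S8-a->S10 S8-b->S12 S9-a->S13 S9-b->S9 S10-a->S4 S10-b->S7 S11-a->S13 S11-b->S14 S12-a->S8 S12-b->S11 S13-a->S10 S13-b->S12 S14-a->S13 S14-b->S14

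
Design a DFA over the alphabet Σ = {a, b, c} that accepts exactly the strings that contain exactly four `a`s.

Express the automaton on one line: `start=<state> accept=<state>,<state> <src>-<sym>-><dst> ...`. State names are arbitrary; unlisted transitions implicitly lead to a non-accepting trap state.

start=s0 accept=s4 s0-a->s1 s0-b->s0 s0-c->s0 s1-a->s2 s1-b->s1 s1-c->s1 s2-a->s3 s2-b->s2 s2-c->s2 s3-a->s4 s3-b->s3 s3-c->s3 s4-a->s5 s4-b->s4 s4-c->s4 s5-a->s5 s5-b->s5 s5-c->s5

Count `a`s, saturating at 5: states s0 through s4 mean 0 through 4 `a`s seen; s5 means more than 4. Each `a` increments (capped at s5); other symbols loop. Accept from {s4}.
With 6 states:
        a   b   c  
>  s0   s1  s0  s0 
   s1   s2  s1  s1 
   s2   s3  s2  s2 
   s3   s4  s3  s3 
 * s4   s5  s4  s4 
   s5   s5  s5  s5 
(> = start, * = accepting)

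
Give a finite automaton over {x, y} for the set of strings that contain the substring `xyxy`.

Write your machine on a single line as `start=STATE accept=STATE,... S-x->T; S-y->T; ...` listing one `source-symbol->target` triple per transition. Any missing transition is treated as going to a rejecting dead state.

States q0..q3 record the length of the longest prefix of `xyxy` that matches the current input suffix. Reaching q4 means `xyxy` has been seen, and we stay there forever. Accept from q4.
        x   y  
>  q0   q1  q0 
   q1   q1  q2 
   q2   q3  q0 
   q3   q1  q4 
 * q4   q4  q4 
(> = start, * = accepting)

start=q0; accept=q4; q0-x->q1; q0-y->q0; q1-x->q1; q1-y->q2; q2-x->q3; q2-y->q0; q3-x->q1; q3-y->q4; q4-x->q4; q4-y->q4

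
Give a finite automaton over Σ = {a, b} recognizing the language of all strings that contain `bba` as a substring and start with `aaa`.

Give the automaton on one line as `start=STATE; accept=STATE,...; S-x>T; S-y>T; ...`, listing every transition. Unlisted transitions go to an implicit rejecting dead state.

start=q0; accept=q7; q0-a>q1; q0-b>q2; q1-a>q3; q1-b>q2; q2-a>q2; q2-b>q2; q3-a>q4; q3-b>q2; q4-a>q4; q4-b>q5; q5-a>q4; q5-b>q6; q6-a>q7; q6-b>q6; q7-a>q7; q7-b>q7

Run two small machines in parallel and take their product. One (4 states) tracks whether and how much of `bba` has been seen; the other (5 states) tracks whether the input so far still matches the prefix `aaa`. Each combined state is a pair, one component from each; accept when both components accept. After merging equivalent states the machine shrinks.
With 8 states:
        a   b  
>  q0   q1  q2 
   q1   q3  q2 
   q2   q2  q2 
   q3   q4  q2 
   q4   q4  q5 
   q5   q4  q6 
   q6   q7  q6 
 * q7   q7  q7 
(> = start, * = accepting)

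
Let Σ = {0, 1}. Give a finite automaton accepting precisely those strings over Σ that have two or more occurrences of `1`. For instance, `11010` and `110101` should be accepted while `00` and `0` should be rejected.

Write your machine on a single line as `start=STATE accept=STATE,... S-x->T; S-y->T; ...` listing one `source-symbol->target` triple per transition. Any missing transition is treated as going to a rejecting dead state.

Only the number of `1`s matters, and only up to 3. Make a chain A → B → C → D advanced by each `1` (with D absorbing); every other symbol self-loops. The accepting set is {C, D}.
4 states suffice.
       0  1 
>  A   A  B 
   B   B  C 
 * C   C  D 
 * D   D  D 
(> = start, * = accepting)

start=A; accept=C,D; A-0->A; A-1->B; B-0->B; B-1->C; C-0->C; C-1->D; D-0->D; D-1->D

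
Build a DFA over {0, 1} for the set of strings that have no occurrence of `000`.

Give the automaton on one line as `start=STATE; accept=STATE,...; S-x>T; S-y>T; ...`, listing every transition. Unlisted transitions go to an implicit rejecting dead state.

start=q0; accept=q0,q1,q2; q0-0>q1; q0-1>q0; q1-0>q2; q1-1>q0; q2-0>q3; q2-1>q0; q3-0>q3; q3-1>q3

This is the complement of 'contains `000`'. Use the same substring-matching states — q0 through q3 holding how much of `000` has just been matched — but flip the accepting set: everything except the trap q3 accepts.
With 4 states:
        0   1  
>* q0   q1  q0 
 * q1   q2  q0 
 * q2   q3  q0 
   q3   q3  q3 
(> = start, * = accepting)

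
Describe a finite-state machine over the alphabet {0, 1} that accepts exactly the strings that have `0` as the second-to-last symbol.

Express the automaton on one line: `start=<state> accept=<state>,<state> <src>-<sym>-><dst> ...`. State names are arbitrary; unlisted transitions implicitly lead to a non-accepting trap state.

start=S0 accept=S3,S4 S0-0->S1 S0-1->S2 S1-0->S3 S1-1->S4 S2-0->S5 S2-1->S6 S3-0->S3 S3-1->S4 S4-0->S5 S4-1->S6 S5-0->S3 S5-1->S4 S6-0->S5 S6-1->S6

Because acceptance depends on a position counted from the end, the machine has to buffer the most recent 2 symbols. Make each state the string of the last up-to-2 symbols read; on input `x` shift the window left and append `x`. Accept when the buffered window has length 2 and begins with `0`.
        0   1  
>  S0   S1  S2 
   S1   S3  S4 
   S2   S5  S6 
 * S3   S3  S4 
 * S4   S5  S6 
   S5   S3  S4 
   S6   S5  S6 
(> = start, * = accepting)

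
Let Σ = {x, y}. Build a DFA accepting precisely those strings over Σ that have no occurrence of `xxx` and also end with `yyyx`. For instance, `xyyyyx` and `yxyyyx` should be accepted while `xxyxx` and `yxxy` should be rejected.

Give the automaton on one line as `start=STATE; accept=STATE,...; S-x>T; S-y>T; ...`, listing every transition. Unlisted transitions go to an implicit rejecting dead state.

start=q0; accept=q7; q0-x>q1; q0-y>q2; q1-x>q3; q1-y>q2; q2-x>q1; q2-y>q4; q3-x>q5; q3-y>q2; q4-x>q1; q4-y>q6; q5-x>q5; q5-y>q5; q6-x>q7; q6-y>q6; q7-x>q3; q7-y>q2

Handle the two conditions separately and then intersect. One (4 states) tracks partial matches of the forbidden pattern `xxx`; the other (5 states) tracks how much of the suffix `yyyx` has currently been matched. Each combined state is a pair, one component from each; accept when both components accept. After merging equivalent states the machine shrinks.
An 8-state machine:
        x   y  
>  q0   q1  q2 
   q1   q3  q2 
   q2   q1  q4 
   q3   q5  q2 
   q4   q1  q6 
   q5   q5  q5 
   q6   q7  q6 
 * q7   q3  q2 
(> = start, * = accepting)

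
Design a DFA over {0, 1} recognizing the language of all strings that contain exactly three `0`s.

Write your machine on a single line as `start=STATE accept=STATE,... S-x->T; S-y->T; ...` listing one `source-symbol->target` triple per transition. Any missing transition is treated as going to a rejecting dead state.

start=q0; accept=q3; q0-0->q1; q0-1->q0; q1-0->q2; q1-1->q1; q2-0->q3; q2-1->q2; q3-0->q4; q3-1->q3; q4-0->q4; q4-1->q4

Count `0`s, saturating at 4: states q0 through q3 mean 0 through 3 `0`s seen; q4 means more than 3. Each `0` increments (capped at q4); other symbols loop. Accept from {q3}.
With 5 states:
        0   1  
>  q0   q1  q0 
   q1   q2  q1 
   q2   q3  q2 
 * q3   q4  q3 
   q4   q4  q4 
(> = start, * = accepting)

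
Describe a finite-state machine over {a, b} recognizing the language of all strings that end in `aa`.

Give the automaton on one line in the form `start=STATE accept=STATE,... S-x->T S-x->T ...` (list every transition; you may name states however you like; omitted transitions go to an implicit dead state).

Remember how much of `aa` the current input suffix matches. State S0 means no match yet; S1 means the last symbol is `a`; S2 means the last 2 symbols are `aa`. Only S2 accepts. On a mismatch, fall back to the longest proper suffix that is still a prefix of `aa`.
With 3 states:
        a   b  
>  S0   S1  S0 
   S1   S2  S0 
 * S2   S2  S0 
(> = start, * = accepting)

start=S0 accept=S2 S0-a->S1 S0-b->S0 S1-a->S2 S1-b->S0 S2-a->S2 S2-b->S0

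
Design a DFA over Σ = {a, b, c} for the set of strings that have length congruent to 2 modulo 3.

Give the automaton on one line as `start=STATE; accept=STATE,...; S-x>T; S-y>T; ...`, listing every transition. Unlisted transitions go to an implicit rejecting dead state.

start=q0; accept=q2; q0-a>q1; q0-b>q1; q0-c>q1; q1-a>q2; q1-b>q2; q1-c>q2; q2-a>q0; q2-b>q0; q2-c>q0

Count input length modulo 3: every symbol advances one step around the cycle q0 → q1 → q2 → q0. Accept at q2.
        a   b   c  
>  q0   q1  q1  q1 
   q1   q2  q2  q2 
 * q2   q0  q0  q0 
(> = start, * = accepting)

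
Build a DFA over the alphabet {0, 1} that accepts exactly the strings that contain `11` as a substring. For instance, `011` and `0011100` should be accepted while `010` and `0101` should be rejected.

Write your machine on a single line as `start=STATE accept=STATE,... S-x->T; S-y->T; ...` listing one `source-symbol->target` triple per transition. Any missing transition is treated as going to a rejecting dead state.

States A..B record the length of the longest prefix of `11` that matches the current input suffix. Reaching C means `11` has been seen, and we stay there forever. Accept from C.
A 3-state machine:
       0  1 
>  A   A  B 
   B   A  C 
 * C   C  C 
(> = start, * = accepting)

start=A; accept=C; A-0->A; A-1->B; B-0->A; B-1->C; C-0->C; C-1->C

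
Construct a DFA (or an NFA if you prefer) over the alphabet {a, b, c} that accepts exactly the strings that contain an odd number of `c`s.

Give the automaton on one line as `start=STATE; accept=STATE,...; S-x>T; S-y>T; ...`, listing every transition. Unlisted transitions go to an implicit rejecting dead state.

start=s0; accept=s1; s0-a>s0; s0-b>s0; s0-c>s1; s1-a>s1; s1-b>s1; s1-c>s0

Keep the running count of `c`s modulo 2: each `c` advances along the cycle s0 → s1 → s0 while other symbols loop. Accept at s1.
With 2 states:
        a   b   c  
>  s0   s0  s0  s1 
 * s1   s1  s1  s0 
(> = start, * = accepting)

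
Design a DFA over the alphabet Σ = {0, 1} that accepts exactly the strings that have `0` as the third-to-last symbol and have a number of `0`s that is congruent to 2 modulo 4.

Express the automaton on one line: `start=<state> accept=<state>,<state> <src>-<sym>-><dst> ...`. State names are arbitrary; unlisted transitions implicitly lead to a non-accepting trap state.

start=A accept=F,G,J,O A-0->B A-1->A B-0->C B-1->D C-0->E C-1->F D-0->G D-1->H E-0->I E-1->E F-0->E F-1->J G-0->E G-1->K H-0->L H-1->H I-0->M I-1->A J-0->E J-1->N K-0->E K-1->J L-0->E L-1->K M-0->O M-1->D N-0->E N-1->N O-0->E O-1->F

Build one automaton per condition and run them in lockstep. One (15 states) tracks the last 3 symbols read; the other (4 states) tracks the count of `0`s modulo 4. Each combined state is a pair, one component from each; accept when both components accept. After merging equivalent states the machine shrinks.
A 15-state machine:
       0  1 
>  A   B  A 
   B   C  D 
   C   E  F 
   D   G  H 
   E   I  E 
 * F   E  J 
 * G   E  K 
   H   L  H 
   I   M  A 
 * J   E  N 
   K   E  J 
   L   E  K 
   M   O  D 
   N   E  N 
 * O   E  F 
(> = start, * = accepting)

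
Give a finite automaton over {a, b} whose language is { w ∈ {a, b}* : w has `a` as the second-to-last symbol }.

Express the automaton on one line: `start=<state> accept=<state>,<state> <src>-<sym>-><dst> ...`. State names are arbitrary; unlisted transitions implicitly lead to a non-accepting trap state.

A DFA must remember the last 2 symbols (since which symbol is second-to-last isn't known until the input ends). Use one state per possible window of the last ≤2 symbols; accept from those whose window starts with `a`.
        a   b  
>  s0   s1  s2 
   s1   s3  s4 
   s2   s5  s6 
 * s3   s3  s4 
 * s4   s5  s6 
   s5   s3  s4 
   s6   s5  s6 
(> = start, * = accepting)

start=s0 accept=s3,s4 s0-a->s1 s0-b->s2 s1-a->s3 s1-b->s4 s2-a->s5 s2-b->s6 s3-a->s3 s3-b->s4 s4-a->s5 s4-b->s6 s5-a->s3 s5-b->s4 s6-a->s5 s6-b->s6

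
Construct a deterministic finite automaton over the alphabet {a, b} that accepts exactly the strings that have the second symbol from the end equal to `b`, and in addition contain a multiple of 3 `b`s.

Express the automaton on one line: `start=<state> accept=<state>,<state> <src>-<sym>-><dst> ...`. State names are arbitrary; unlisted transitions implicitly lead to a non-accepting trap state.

start=q0 accept=q10,q13 q0-a->q1 q0-b->q2 q1-a->q3 q1-b->q4 q2-a->q5 q2-b->q6 q3-a->q3 q3-b->q4 q4-a->q5 q4-b->q6 q5-a->q7 q5-b->q8 q6-a->q9 q6-b->q10 q7-a->q7 q7-b->q8 q8-a->q9 q8-b->q10 q9-a->q11 q9-b->q12 q10-a->q13 q10-b->q14 q11-a->q11 q11-b->q12 q12-a->q13 q12-b->q14 q13-a->q3 q13-b->q4 q14-a->q5 q14-b->q6

Run two small machines in parallel and take their product. One (7 states) tracks the last 2 symbols read; the other (3 states) tracks the count of `b`s modulo 3. Each combined state is a pair, one component from each; accept when both components accept.
A 15-state machine:
          a    b  
>  q0     q1   q2 
   q1     q3   q4 
   q2     q5   q6 
   q3     q3   q4 
   q4     q5   q6 
   q5     q7   q8 
   q6     q9  q10 
   q7     q7   q8 
   q8     q9  q10 
   q9    q11  q12 
 * q10   q13  q14 
   q11   q11  q12 
   q12   q13  q14 
 * q13    q3   q4 
   q14    q5   q6 
(> = start, * = accepting)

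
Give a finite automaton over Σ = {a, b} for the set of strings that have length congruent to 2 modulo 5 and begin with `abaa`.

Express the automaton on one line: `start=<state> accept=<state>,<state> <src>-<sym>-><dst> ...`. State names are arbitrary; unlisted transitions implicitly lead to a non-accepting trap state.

Handle the two conditions separately and then intersect. The first has 5 states tracking the input length modulo 5; the second has 6 states tracking whether the input so far still matches the prefix `abaa`. A product state is a pair (one from each), accepting exactly when both do.
14 states suffice.
          a    b  
>  q0     q1   q2 
   q1     q3   q4 
   q2     q3   q3 
   q3     q5   q5 
   q4     q6   q5 
   q5     q7   q7 
   q6     q8   q7 
   q7     q9   q9 
   q8    q10  q10 
   q9     q2   q2 
   q10   q11  q11 
   q11   q12  q12 
 * q12   q13  q13 
   q13    q8   q8 
(> = start, * = accepting)

start=q0 accept=q12 q0-a->q1 q0-b->q2 q1-a->q3 q1-b->q4 q2-a->q3 q2-b->q3 q3-a->q5 q3-b->q5 q4-a->q6 q4-b->q5 q5-a->q7 q5-b->q7 q6-a->q8 q6-b->q7 q7-a->q9 q7-b->q9 q8-a->q10 q8-b->q10 q9-a->q2 q9-b->q2 q10-a->q11 q10-b->q11 q11-a->q12 q11-b->q12 q12-a->q13 q12-b->q13 q13-a->q8 q13-b->q8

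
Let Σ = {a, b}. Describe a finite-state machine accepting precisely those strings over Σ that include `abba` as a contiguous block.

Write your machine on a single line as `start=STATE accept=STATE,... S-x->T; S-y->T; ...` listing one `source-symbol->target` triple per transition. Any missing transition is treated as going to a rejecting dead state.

Track how much of `abba` has been matched so far: state q0 is no progress, q4 is the absorbing accept state reached once `abba` has occurred. Intermediate states record partial matches; on a mismatch, fall back to the longest reusable overlap.
5 states suffice.
        a   b  
>  q0   q1  q0 
   q1   q1  q2 
   q2   q1  q3 
   q3   q4  q0 
 * q4   q4  q4 
(> = start, * = accepting)

start=q0; accept=q4; q0-a->q1; q0-b->q0; q1-a->q1; q1-b->q2; q2-a->q1; q2-b->q3; q3-a->q4; q3-b->q0; q4-a->q4; q4-b->q4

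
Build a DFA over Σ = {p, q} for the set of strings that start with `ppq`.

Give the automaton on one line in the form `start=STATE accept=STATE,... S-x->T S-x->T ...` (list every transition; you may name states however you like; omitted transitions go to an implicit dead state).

Walk along `ppq` while the input agrees: from S0 take `p` to S1, and so on. Any deviation drops to the rejecting sink S4. Once S3 is reached the prefix is confirmed and every continuation is accepted.
5 states suffice.
        p   q  
>  S0   S1  S4 
   S1   S2  S4 
   S2   S4  S3 
 * S3   S3  S3 
   S4   S4  S4 
(> = start, * = accepting)

start=S0 accept=S3 S0-p->S1 S0-q->S4 S1-p->S2 S1-q->S4 S2-p->S4 S2-q->S3 S3-p->S3 S3-q->S3 S4-p->S4 S4-q->S4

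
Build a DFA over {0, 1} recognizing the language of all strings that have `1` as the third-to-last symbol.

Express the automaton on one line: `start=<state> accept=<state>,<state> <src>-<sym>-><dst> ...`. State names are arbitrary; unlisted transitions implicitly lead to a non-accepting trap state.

start=s0 accept=s11,s12,s13,s14 s0-0->s1 s0-1->s2 s1-0->s3 s1-1->s4 s2-0->s5 s2-1->s6 s3-0->s7 s3-1->s8 s4-0->s9 s4-1->s10 s5-0->s11 s5-1->s12 s6-0->s13 s6-1->s14 s7-0->s7 s7-1->s8 s8-0->s9 s8-1->s10 s9-0->s11 s9-1->s12 s10-0->s13 s10-1->s14 s11-0->s7 s11-1->s8 s12-0->s9 s12-1->s10 s13-0->s11 s13-1->s12 s14-0->s13 s14-1->s14

A DFA must remember the last 3 symbols (since which symbol is third-to-last isn't known until the input ends). Use one state per possible window of the last ≤3 symbols; accept from those whose window starts with `1`.
15 states suffice.
          0    1  
>  s0     s1   s2 
   s1     s3   s4 
   s2     s5   s6 
   s3     s7   s8 
   s4     s9  s10 
   s5    s11  s12 
   s6    s13  s14 
   s7     s7   s8 
   s8     s9  s10 
   s9    s11  s12 
   s10   s13  s14 
 * s11    s7   s8 
 * s12    s9  s10 
 * s13   s11  s12 
 * s14   s13  s14 
(> = start, * = accepting)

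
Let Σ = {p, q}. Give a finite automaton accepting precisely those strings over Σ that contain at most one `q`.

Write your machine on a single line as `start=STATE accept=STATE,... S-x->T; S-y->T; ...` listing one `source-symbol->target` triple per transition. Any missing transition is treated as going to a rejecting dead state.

Only the number of `q`s matters, and only up to 2. Make a chain A → B → C advanced by each `q` (with C absorbing); every other symbol self-loops. The accepting set is {A, B}.
       p  q 
>* A   A  B 
 * B   B  C 
   C   C  C 
(> = start, * = accepting)

start=A; accept=A,B; A-p->A; A-q->B; B-p->B; B-q->C; C-p->C; C-q->C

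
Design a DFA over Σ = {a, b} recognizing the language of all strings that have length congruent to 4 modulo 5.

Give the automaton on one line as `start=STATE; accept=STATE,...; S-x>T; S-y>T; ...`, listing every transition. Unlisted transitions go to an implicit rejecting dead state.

start=q0; accept=q4; q0-a>q1; q0-b>q1; q1-a>q2; q1-b>q2; q2-a>q3; q2-b>q3; q3-a>q4; q3-b>q4; q4-a>q0; q4-b>q0

Only the length mod 5 matters, so use a 5-cycle: from any state, every input symbol moves to the next state, wrapping q4 back to q0. Mark q4 accepting.
        a   b  
>  q0   q1  q1 
   q1   q2  q2 
   q2   q3  q3 
   q3   q4  q4 
 * q4   q0  q0 
(> = start, * = accepting)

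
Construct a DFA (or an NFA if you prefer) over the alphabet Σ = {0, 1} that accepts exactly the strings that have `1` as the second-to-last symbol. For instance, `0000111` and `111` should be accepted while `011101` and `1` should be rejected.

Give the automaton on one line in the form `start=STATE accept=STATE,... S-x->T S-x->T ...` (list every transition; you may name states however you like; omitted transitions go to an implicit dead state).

A DFA must remember the last 2 symbols (since which symbol is second-to-last isn't known until the input ends). Use one state per possible window of the last ≤2 symbols; accept from those whose window starts with `1`.
        0   1  
>  S0   S1  S2 
   S1   S3  S4 
   S2   S5  S6 
   S3   S3  S4 
   S4   S5  S6 
 * S5   S3  S4 
 * S6   S5  S6 
(> = start, * = accepting)

start=S0 accept=S5,S6 S0-0->S1 S0-1->S2 S1-0->S3 S1-1->S4 S2-0->S5 S2-1->S6 S3-0->S3 S3-1->S4 S4-0->S5 S4-1->S6 S5-0->S3 S5-1->S4 S6-0->S5 S6-1->S6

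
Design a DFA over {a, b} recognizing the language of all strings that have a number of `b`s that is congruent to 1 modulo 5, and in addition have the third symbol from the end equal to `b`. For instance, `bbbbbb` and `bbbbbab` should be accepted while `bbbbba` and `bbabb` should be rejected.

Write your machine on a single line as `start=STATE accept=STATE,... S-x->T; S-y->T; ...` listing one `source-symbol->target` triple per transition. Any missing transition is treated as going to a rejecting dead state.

Run two small machines in parallel and take their product. The first has 5 states tracking the count of `b`s modulo 5; the second has 15 states tracking the last 3 symbols read. A product state is a pair (one from each), accepting exactly when both do. Minimizing collapses redundant product states.
A 16-state machine:
          a    b  
>  q0     q0   q1 
   q1     q2   q3 
   q2     q4   q3 
   q3     q3   q5 
 * q4     q6   q3 
   q5     q5   q7 
   q6     q6   q3 
   q7     q8   q9 
   q8     q8  q10 
   q9    q11  q12 
   q10   q11  q13 
   q11    q0  q14 
 * q12   q15   q3 
   q13   q15   q3 
 * q14    q2   q3 
 * q15    q4   q3 
(> = start, * = accepting)

start=q0; accept=q4,q12,q14,q15; q0-a->q0; q0-b->q1; q1-a->q2; q1-b->q3; q2-a->q4; q2-b->q3; q3-a->q3; q3-b->q5; q4-a->q6; q4-b->q3; q5-a->q5; q5-b->q7; q6-a->q6; q6-b->q3; q7-a->q8; q7-b->q9; q8-a->q8; q8-b->q10; q9-a->q11; q9-b->q12; q10-a->q11; q10-b->q13; q11-a->q0; q11-b->q14; q12-a->q15; q12-b->q3; q13-a->q15; q13-b->q3; q14-a->q2; q14-b->q3; q15-a->q4; q15-b->q3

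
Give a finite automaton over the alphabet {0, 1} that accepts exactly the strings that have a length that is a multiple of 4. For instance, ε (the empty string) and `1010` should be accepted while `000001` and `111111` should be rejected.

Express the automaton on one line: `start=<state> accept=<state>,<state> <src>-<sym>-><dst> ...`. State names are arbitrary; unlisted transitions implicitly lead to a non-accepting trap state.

start=S0 accept=S0 S0-0->S1 S0-1->S1 S1-0->S2 S1-1->S2 S2-0->S3 S2-1->S3 S3-0->S0 S3-1->S0

Only the length mod 4 matters, so use a 4-cycle: from any state, every input symbol moves to the next state, wrapping S3 back to S0. Mark S0 accepting.
With 4 states:
        0   1  
>* S0   S1  S1 
   S1   S2  S2 
   S2   S3  S3 
   S3   S0  S0 
(> = start, * = accepting)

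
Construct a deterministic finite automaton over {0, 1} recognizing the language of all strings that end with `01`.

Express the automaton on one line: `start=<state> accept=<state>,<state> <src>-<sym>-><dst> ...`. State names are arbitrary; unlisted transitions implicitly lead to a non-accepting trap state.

start=S0 accept=S2 S0-0->S1 S0-1->S0 S1-0->S1 S1-1->S2 S2-0->S1 S2-1->S0

Let each state record the length of the longest suffix of the input read so far that is also a prefix of `01`. S1 means the last symbol is `0`; S2 means the last 2 symbols are `01`. Accept only at S2, where the string currently ends in `01`.
        0   1  
>  S0   S1  S0 
   S1   S1  S2 
 * S2   S1  S0 
(> = start, * = accepting)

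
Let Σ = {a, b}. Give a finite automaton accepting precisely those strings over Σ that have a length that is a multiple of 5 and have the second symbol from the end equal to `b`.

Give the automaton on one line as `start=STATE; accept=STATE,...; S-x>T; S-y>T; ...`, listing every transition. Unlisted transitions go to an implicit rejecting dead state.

Run two small machines in parallel and take their product. The first has 5 states tracking the input length modulo 5; the second has 7 states tracking the last 2 symbols read. A product state is a pair (one from each), accepting exactly when both do.
With 23 states:
          a    b  
>  S0     S1   S2 
   S1     S3   S4 
   S2     S5   S6 
   S3     S7   S8 
   S4     S9  S10 
   S5     S7   S8 
   S6     S9  S10 
   S7    S11  S12 
   S8    S13  S14 
   S9    S11  S12 
   S10   S13  S14 
   S11   S15  S16 
   S12   S17  S18 
   S13   S15  S16 
   S14   S17  S18 
   S15   S19  S20 
   S16   S21  S22 
 * S17   S19  S20 
 * S18   S21  S22 
   S19    S3   S4 
   S20    S5   S6 
   S21    S3   S4 
   S22    S5   S6 
(> = start, * = accepting)

start=S0; accept=S17,S18; S0-a>S1; S0-b>S2; S1-a>S3; S1-b>S4; S2-a>S5; S2-b>S6; S3-a>S7; S3-b>S8; S4-a>S9; S4-b>S10; S5-a>S7; S5-b>S8; S6-a>S9; S6-b>S10; S7-a>S11; S7-b>S12; S8-a>S13; S8-b>S14; S9-a>S11; S9-b>S12; S10-a>S13; S10-b>S14; S11-a>S15; S11-b>S16; S12-a>S17; S12-b>S18; S13-a>S15; S13-b>S16; S14-a>S17; S14-b>S18; S15-a>S19; S15-b>S20; S16-a>S21; S16-b>S22; S17-a>S19; S17-b>S20; S18-a>S21; S18-b>S22; S19-a>S3; S19-b>S4; S20-a>S5; S20-b>S6; S21-a>S3; S21-b>S4; S22-a>S5; S22-b>S6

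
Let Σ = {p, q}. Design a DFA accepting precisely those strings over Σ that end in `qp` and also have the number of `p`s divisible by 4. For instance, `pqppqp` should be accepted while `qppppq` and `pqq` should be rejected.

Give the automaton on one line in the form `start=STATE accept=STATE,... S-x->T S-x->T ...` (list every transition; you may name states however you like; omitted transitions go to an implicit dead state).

start=S0 accept=S5 S0-p->S1 S0-q->S0 S1-p->S2 S1-q->S1 S2-p->S3 S2-q->S2 S3-p->S0 S3-q->S4 S4-p->S5 S4-q->S4 S5-p->S1 S5-q->S0

Handle the two conditions separately and then intersect. The first has 3 states tracking how much of the suffix `qp` has currently been matched; the second has 4 states tracking the count of `p`s modulo 4. A product state is a pair (one from each), accepting exactly when both do. Minimizing collapses redundant product states.
        p   q  
>  S0   S1  S0 
   S1   S2  S1 
   S2   S3  S2 
   S3   S0  S4 
   S4   S5  S4 
 * S5   S1  S0 
(> = start, * = accepting)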